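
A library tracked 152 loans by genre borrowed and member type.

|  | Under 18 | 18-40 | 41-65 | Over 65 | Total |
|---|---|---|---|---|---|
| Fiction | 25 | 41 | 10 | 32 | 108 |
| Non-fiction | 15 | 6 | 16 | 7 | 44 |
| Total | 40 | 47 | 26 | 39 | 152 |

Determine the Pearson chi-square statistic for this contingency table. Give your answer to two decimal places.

23.13

Grand total N = 152.
Expected counts (row total × column total / N):
  Fiction, Under 18: 108×40/152 = 28.421
  Fiction, 18-40: 108×47/152 = 33.395
  Fiction, 41-65: 108×26/152 = 18.474
  Fiction, Over 65: 108×39/152 = 27.711
  Non-fiction, Under 18: 44×40/152 = 11.579
  Non-fiction, 18-40: 44×47/152 = 13.605
  Non-fiction, 41-65: 44×26/152 = 7.526
  Non-fiction, Over 65: 44×39/152 = 11.289
Contributions (O − E)²/E:
  (25 − 28.421)²/28.421 = 0.4118
  (41 − 33.395)²/33.395 = 1.7319
  (10 − 18.474)²/18.474 = 3.8870
  (32 − 27.711)²/27.711 = 0.6638
  (15 − 11.579)²/11.579 = 1.0107
  (6 − 13.605)²/13.605 = 4.2511
  (16 − 7.526)²/7.526 = 9.5414
  (7 − 11.289)²/11.289 = 1.6295
χ² = 0.4118 + 1.7319 + 3.8870 + 0.6638 + 1.0107 + 4.2511 + 9.5414 + 1.6295 = 23.13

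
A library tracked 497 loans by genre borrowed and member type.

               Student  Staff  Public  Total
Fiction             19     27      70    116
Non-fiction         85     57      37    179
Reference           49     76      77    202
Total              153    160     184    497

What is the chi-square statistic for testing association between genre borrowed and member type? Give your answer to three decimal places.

Grand total N = 497.
Expected counts (row total × column total / N):
  Fiction, Student: 116×153/497 = 35.7103
  Fiction, Staff: 116×160/497 = 37.3441
  Fiction, Public: 116×184/497 = 42.9457
  Non-fiction, Student: 179×153/497 = 55.1046
  Non-fiction, Staff: 179×160/497 = 57.6258
  Non-fiction, Public: 179×184/497 = 66.2696
  Reference, Student: 202×153/497 = 62.1851
  Reference, Staff: 202×160/497 = 65.0302
  Reference, Public: 202×184/497 = 74.7847
Contributions (O − E)²/E:
  (19 − 35.7103)²/35.7103 = 7.8194
  (27 − 37.3441)²/37.3441 = 2.8653
  (70 − 42.9457)²/42.9457 = 17.0433
  (85 − 55.1046)²/55.1046 = 16.2189
  (57 − 57.6258)²/57.6258 = 0.0068
  (37 − 66.2696)²/66.2696 = 12.9276
  (49 − 62.1851)²/62.1851 = 2.7956
  (76 − 65.0302)²/65.0302 = 1.8505
  (77 − 74.7847)²/74.7847 = 0.0656
χ² = 7.8194 + 2.8653 + 17.0433 + 16.2189 + 0.0068 + 12.9276 + 2.7956 + 1.8505 + 0.0656 = 61.593

61.593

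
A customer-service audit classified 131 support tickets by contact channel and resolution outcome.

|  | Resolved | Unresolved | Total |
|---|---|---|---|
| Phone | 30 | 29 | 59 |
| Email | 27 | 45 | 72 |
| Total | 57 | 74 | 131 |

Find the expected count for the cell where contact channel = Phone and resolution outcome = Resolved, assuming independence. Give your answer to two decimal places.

25.67

Row total (Phone) = 59; column total (Resolved) = 57; grand total N = 131.
Expected count = (row total × column total) / N = 59 × 57 / 131 = 25.67.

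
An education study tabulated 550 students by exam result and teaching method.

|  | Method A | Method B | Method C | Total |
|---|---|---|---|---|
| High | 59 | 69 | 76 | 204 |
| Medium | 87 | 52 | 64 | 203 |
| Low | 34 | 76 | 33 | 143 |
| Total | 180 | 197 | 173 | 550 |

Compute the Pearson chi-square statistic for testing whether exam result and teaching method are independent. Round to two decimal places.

Grand total N = 550.
Expected counts (row total × column total / N):
  High, Method A: 204×180/550 = 66.7636
  High, Method B: 204×197/550 = 73.0691
  High, Method C: 204×173/550 = 64.1673
  Medium, Method A: 203×180/550 = 66.4364
  Medium, Method B: 203×197/550 = 72.7109
  Medium, Method C: 203×173/550 = 63.8527
  Low, Method A: 143×180/550 = 46.8000
  Low, Method B: 143×197/550 = 51.2200
  Low, Method C: 143×173/550 = 44.9800
Contributions (O − E)²/E:
  (59 − 66.7636)²/66.7636 = 0.9028
  (69 − 73.0691)²/73.0691 = 0.2266
  (76 − 64.1673)²/64.1673 = 2.1820
  (87 − 66.4364)²/66.4364 = 6.3649
  (52 − 72.7109)²/72.7109 = 5.8993
  (64 − 63.8527)²/63.8527 = 0.0003
  (34 − 46.8000)²/46.8000 = 3.5009
  (76 − 51.2200)²/51.2200 = 11.9884
  (33 − 44.9800)²/44.9800 = 3.1908
χ² = 0.9028 + 0.2266 + 2.1820 + 6.3649 + 5.8993 + 0.0003 + 3.5009 + 11.9884 + 3.1908 = 34.26

34.26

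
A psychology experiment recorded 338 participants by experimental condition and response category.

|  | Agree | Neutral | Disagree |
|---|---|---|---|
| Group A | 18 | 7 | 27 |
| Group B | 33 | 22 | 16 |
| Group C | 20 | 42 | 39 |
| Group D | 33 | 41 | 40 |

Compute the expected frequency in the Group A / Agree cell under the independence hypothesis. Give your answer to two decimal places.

16.00

Row total (Group A) = 52; column total (Agree) = 104; grand total N = 338.
Expected count = (row total × column total) / N = 52 × 104 / 338 = 16.00.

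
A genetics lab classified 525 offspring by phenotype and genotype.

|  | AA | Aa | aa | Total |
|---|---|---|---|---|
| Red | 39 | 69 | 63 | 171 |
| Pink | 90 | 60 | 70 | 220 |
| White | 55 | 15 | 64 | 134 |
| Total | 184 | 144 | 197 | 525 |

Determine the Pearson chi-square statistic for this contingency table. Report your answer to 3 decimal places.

Grand total N = 525.
Expected counts (row total × column total / N):
  Red, AA: 171×184/525 = 59.93143
  Red, Aa: 171×144/525 = 46.90286
  Red, aa: 171×197/525 = 64.16571
  Pink, AA: 220×184/525 = 77.10476
  Pink, Aa: 220×144/525 = 60.34286
  Pink, aa: 220×197/525 = 82.55238
  White, AA: 134×184/525 = 46.96381
  White, Aa: 134×144/525 = 36.75429
  White, aa: 134×197/525 = 50.28190
Contributions (O − E)²/E:
  (39 − 59.93143)²/59.93143 = 7.3104
  (69 − 46.90286)²/46.90286 = 10.4105
  (63 − 64.16571)²/64.16571 = 0.0212
  (90 − 77.10476)²/77.10476 = 2.1566
  (60 − 60.34286)²/60.34286 = 0.0019
  (70 − 82.55238)²/82.55238 = 1.9086
  (55 − 46.96381)²/46.96381 = 1.3751
  (15 − 36.75429)²/36.75429 = 12.8760
  (64 − 50.28190)²/50.28190 = 3.7426
χ² = 7.3104 + 10.4105 + 0.0212 + 2.1566 + 0.0019 + 1.9086 + 1.3751 + 12.8760 + 3.7426 = 39.803

39.803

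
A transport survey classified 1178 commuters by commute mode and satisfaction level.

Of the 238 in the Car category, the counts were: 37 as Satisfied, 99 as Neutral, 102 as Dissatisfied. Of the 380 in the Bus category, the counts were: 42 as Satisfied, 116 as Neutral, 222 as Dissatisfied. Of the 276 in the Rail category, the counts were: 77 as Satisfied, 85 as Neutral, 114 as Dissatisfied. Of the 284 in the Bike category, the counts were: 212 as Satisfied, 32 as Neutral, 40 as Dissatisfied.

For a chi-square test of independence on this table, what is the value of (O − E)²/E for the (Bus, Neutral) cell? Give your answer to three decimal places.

0.740

Row total (Bus) = 380; column total (Neutral) = 332; N = 1178.
Expected count E = 380 × 332 / 1178 = 107.0968.
Contribution = (O − E)²/E = (116 − 107.0968)² / 107.0968 = 0.740.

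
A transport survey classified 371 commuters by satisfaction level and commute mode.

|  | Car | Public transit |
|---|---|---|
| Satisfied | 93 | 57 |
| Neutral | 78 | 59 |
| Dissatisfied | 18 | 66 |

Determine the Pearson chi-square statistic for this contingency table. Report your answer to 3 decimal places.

38.585

Row totals: 150, 137, 84. Column totals: 189, 182. Grand total N = 371.
Expected counts (row total × column total / N):
  Satisfied, Car: 150×189/371 = 76.4151
  Satisfied, Public transit: 150×182/371 = 73.5849
  Neutral, Car: 137×189/371 = 69.7925
  Neutral, Public transit: 137×182/371 = 67.2075
  Dissatisfied, Car: 84×189/371 = 42.7925
  Dissatisfied, Public transit: 84×182/371 = 41.2075
Contributions (O − E)²/E:
  (93 − 76.4151)²/76.4151 = 3.5995
  (57 − 73.5849)²/73.5849 = 3.7380
  (78 − 69.7925)²/69.7925 = 0.9652
  (59 − 67.2075)²/67.2075 = 1.0023
  (18 − 42.7925)²/42.7925 = 14.3639
  (66 − 41.2075)²/41.2075 = 14.9164
χ² = 3.5995 + 3.7380 + 0.9652 + 1.0023 + 14.3639 + 14.9164 = 38.585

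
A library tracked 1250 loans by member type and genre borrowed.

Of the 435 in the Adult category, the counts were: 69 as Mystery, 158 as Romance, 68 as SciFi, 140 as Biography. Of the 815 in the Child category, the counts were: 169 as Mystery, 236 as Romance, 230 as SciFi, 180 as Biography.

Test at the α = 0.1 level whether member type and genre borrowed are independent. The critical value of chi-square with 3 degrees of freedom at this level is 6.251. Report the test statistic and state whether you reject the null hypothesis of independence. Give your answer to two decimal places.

38.57; reject H₀

Row totals: 435, 815. Column totals: 238, 394, 298, 320. Grand total N = 1250.
Expected counts (row total × column total / N):
  Adult, Mystery: 435×238/1250 = 82.824
  Adult, Romance: 435×394/1250 = 137.112
  Adult, SciFi: 435×298/1250 = 103.704
  Adult, Biography: 435×320/1250 = 111.360
  Child, Mystery: 815×238/1250 = 155.176
  Child, Romance: 815×394/1250 = 256.888
  Child, SciFi: 815×298/1250 = 194.296
  Child, Biography: 815×320/1250 = 208.640
Contributions (O − E)²/E:
  (69 − 82.824)²/82.824 = 2.3073
  (158 − 137.112)²/137.112 = 3.1821
  (68 − 103.704)²/103.704 = 12.2924
  (140 − 111.360)²/111.360 = 7.3657
  (169 − 155.176)²/155.176 = 1.2315
  (236 − 256.888)²/256.888 = 1.6984
  (230 − 194.296)²/194.296 = 6.5610
  (180 − 208.640)²/208.640 = 3.9314
χ² = 2.3073 + 3.1821 + 12.2924 + 7.3657 + 1.2315 + 1.6984 + 6.5610 + 3.9314 = 38.57
df = (2−1)(4−1) = 3. Since 38.57 > 6.251, reject the null hypothesis of independence at α = 0.1.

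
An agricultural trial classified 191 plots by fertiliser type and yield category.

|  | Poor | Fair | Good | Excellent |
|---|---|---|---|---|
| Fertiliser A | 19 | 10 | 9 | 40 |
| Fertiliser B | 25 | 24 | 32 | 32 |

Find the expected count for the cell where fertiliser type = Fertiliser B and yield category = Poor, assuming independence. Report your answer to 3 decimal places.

Row total (Fertiliser B) = 113; column total (Poor) = 44; grand total N = 191.
Expected count = (row total × column total) / N = 113 × 44 / 191 = 26.031.

26.031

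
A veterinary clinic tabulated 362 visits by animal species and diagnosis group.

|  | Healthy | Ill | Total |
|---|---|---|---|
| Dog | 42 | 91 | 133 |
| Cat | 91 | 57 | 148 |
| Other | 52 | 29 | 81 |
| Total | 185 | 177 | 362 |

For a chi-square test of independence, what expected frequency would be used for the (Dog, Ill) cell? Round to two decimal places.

65.03

Row total (Dog) = 133; column total (Ill) = 177; grand total N = 362.
Expected count = (row total × column total) / N = 133 × 177 / 362 = 65.03.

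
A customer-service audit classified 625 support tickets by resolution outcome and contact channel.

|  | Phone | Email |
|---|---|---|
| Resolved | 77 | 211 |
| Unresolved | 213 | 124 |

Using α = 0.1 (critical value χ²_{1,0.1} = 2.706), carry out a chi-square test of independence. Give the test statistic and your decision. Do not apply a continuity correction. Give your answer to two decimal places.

83.04; reject H₀

Row totals: 288, 337. Column totals: 290, 335. Grand total N = 625.
Expected counts (row total × column total / N):
  Resolved, Phone: 288×290/625 = 133.632
  Resolved, Email: 288×335/625 = 154.368
  Unresolved, Phone: 337×290/625 = 156.368
  Unresolved, Email: 337×335/625 = 180.632
Contributions (O − E)²/E:
  (77 − 133.632)²/133.632 = 24.0001
  (211 − 154.368)²/154.368 = 20.7762
  (213 − 156.368)²/156.368 = 20.5105
  (124 − 180.632)²/180.632 = 17.7553
χ² = 24.0001 + 20.7762 + 20.5105 + 17.7553 = 83.04
df = (2−1)(2−1) = 1. Since 83.04 > 2.706, reject the null hypothesis of independence at α = 0.1.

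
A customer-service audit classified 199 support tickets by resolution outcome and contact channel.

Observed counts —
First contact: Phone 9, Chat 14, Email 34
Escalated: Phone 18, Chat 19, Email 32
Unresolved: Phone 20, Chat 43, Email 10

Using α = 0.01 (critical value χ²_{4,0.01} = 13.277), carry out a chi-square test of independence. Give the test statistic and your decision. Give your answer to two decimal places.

Row totals: 57, 69, 73. Column totals: 47, 76, 76. Grand total N = 199.
Expected counts (row total × column total / N):
  First contact, Phone: 57×47/199 = 13.462
  First contact, Chat: 57×76/199 = 21.769
  First contact, Email: 57×76/199 = 21.769
  Escalated, Phone: 69×47/199 = 16.296
  Escalated, Chat: 69×76/199 = 26.352
  Escalated, Email: 69×76/199 = 26.352
  Unresolved, Phone: 73×47/199 = 17.241
  Unresolved, Chat: 73×76/199 = 27.879
  Unresolved, Email: 73×76/199 = 27.879
Contributions (O − E)²/E:
  (9 − 13.462)²/13.462 = 1.4789
  (14 − 21.769)²/21.769 = 2.7726
  (34 − 21.769)²/21.769 = 6.8720
  (18 − 16.296)²/16.296 = 0.1782
  (19 − 26.352)²/26.352 = 2.0511
  (32 − 26.352)²/26.352 = 1.2105
  (20 − 17.241)²/17.241 = 0.4415
  (43 − 27.879)²/27.879 = 8.2013
  (10 − 27.879)²/27.879 = 11.4659
χ² = 1.4789 + 2.7726 + 6.8720 + 0.1782 + 2.0511 + 1.2105 + 0.4415 + 8.2013 + 11.4659 = 34.67
df = (3−1)(3−1) = 4. Since 34.67 > 13.277, reject the null hypothesis of independence at α = 0.01.

34.67; reject H₀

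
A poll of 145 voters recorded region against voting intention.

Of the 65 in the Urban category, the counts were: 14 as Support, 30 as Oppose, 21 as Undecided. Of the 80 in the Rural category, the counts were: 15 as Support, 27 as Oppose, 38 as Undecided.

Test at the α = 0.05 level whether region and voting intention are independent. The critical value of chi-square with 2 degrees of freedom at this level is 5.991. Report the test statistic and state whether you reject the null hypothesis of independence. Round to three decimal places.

3.577; fail to reject H₀

Row totals: 65, 80. Column totals: 29, 57, 59. Grand total N = 145.
Expected counts (row total × column total / N):
  Urban, Support: 65×29/145 = 13.0000
  Urban, Oppose: 65×57/145 = 25.5517
  Urban, Undecided: 65×59/145 = 26.4483
  Rural, Support: 80×29/145 = 16.0000
  Rural, Oppose: 80×57/145 = 31.4483
  Rural, Undecided: 80×59/145 = 32.5517
Contributions (O − E)²/E:
  (14 − 13.0000)²/13.0000 = 0.0769
  (30 − 25.5517)²/25.5517 = 0.7744
  (21 − 26.4483)²/26.4483 = 1.1223
  (15 − 16.0000)²/16.0000 = 0.0625
  (27 − 31.4483)²/31.4483 = 0.6292
  (38 − 32.5517)²/32.5517 = 0.9119
χ² = 0.0769 + 0.7744 + 1.1223 + 0.0625 + 0.6292 + 0.9119 = 3.577
df = (2−1)(3−1) = 2. Since 3.577 < 5.991, fail to reject the null hypothesis of independence at α = 0.05.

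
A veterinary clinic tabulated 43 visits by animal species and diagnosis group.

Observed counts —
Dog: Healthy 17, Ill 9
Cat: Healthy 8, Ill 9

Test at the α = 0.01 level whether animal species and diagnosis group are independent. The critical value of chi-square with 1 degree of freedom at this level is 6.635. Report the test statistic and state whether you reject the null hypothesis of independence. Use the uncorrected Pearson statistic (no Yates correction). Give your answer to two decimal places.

1.42; fail to reject H₀

Row totals: 26, 17. Column totals: 25, 18. Grand total N = 43.
Expected counts (row total × column total / N):
  Dog, Healthy: 26×25/43 = 15.116
  Dog, Ill: 26×18/43 = 10.884
  Cat, Healthy: 17×25/43 = 9.884
  Cat, Ill: 17×18/43 = 7.116
Contributions (O − E)²/E:
  (17 − 15.116)²/15.116 = 0.2348
  (9 − 10.884)²/10.884 = 0.3261
  (8 − 9.884)²/9.884 = 0.3591
  (9 − 7.116)²/7.116 = 0.4988
χ² = 0.2348 + 0.3261 + 0.3591 + 0.4988 = 1.42
df = (2−1)(2−1) = 1. Since 1.42 < 6.635, fail to reject the null hypothesis of independence at α = 0.01.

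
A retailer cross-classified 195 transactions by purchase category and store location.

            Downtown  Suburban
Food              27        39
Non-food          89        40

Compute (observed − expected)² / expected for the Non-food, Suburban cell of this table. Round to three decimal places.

2.877

Row total (Non-food) = 129; column total (Suburban) = 79; N = 195.
Expected count E = 129 × 79 / 195 = 52.2615.
Contribution = (O − E)²/E = (40 − 52.2615)² / 52.2615 = 2.877.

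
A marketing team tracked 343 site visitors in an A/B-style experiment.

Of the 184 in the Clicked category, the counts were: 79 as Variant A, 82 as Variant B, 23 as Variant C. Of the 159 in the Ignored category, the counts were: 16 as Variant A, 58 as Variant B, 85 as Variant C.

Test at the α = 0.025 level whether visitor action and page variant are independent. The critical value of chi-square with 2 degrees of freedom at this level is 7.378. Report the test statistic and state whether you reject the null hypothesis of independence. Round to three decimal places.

80.089; reject H₀

Row totals: 184, 159. Column totals: 95, 140, 108. Grand total N = 343.
Expected counts (row total × column total / N):
  Clicked, Variant A: 184×95/343 = 50.9621
  Clicked, Variant B: 184×140/343 = 75.1020
  Clicked, Variant C: 184×108/343 = 57.9359
  Ignored, Variant A: 159×95/343 = 44.0379
  Ignored, Variant B: 159×140/343 = 64.8980
  Ignored, Variant C: 159×108/343 = 50.0641
Contributions (O − E)²/E:
  (79 − 50.9621)²/50.9621 = 15.4257
  (82 − 75.1020)²/75.1020 = 0.6336
  (23 − 57.9359)²/57.9359 = 21.0667
  (16 − 44.0379)²/44.0379 = 17.8511
  (58 − 64.8980)²/64.8980 = 0.7332
  (85 − 50.0641)²/50.0641 = 24.3791
χ² = 15.4257 + 0.6336 + 21.0667 + 17.8511 + 0.7332 + 24.3791 = 80.089
df = (2−1)(3−1) = 2. Since 80.089 > 7.378, reject the null hypothesis of independence at α = 0.025.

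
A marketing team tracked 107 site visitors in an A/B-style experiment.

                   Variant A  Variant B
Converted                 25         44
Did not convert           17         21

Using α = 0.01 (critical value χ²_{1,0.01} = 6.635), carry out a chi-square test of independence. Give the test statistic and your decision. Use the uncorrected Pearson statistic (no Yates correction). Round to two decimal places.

0.74; fail to reject H₀

Row totals: 69, 38. Column totals: 42, 65. Grand total N = 107.
Expected counts (row total × column total / N):
  Converted, Variant A: 69×42/107 = 27.084
  Converted, Variant B: 69×65/107 = 41.916
  Did not convert, Variant A: 38×42/107 = 14.916
  Did not convert, Variant B: 38×65/107 = 23.084
Contributions (O − E)²/E:
  (25 − 27.084)²/27.084 = 0.1604
  (44 − 41.916)²/41.916 = 0.1036
  (17 − 14.916)²/14.916 = 0.2912
  (21 − 23.084)²/23.084 = 0.1881
χ² = 0.1604 + 0.1036 + 0.2912 + 0.1881 = 0.74
df = (2−1)(2−1) = 1. Since 0.74 < 6.635, fail to reject the null hypothesis of independence at α = 0.01.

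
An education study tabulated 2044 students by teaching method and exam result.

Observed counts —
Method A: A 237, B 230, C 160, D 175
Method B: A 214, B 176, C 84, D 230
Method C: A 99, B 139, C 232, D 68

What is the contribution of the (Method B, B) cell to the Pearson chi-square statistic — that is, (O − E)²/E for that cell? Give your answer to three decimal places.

0.731

Row total (Method B) = 704; column total (B) = 545; N = 2044.
Expected count E = 704 × 545 / 2044 = 187.7104.
Contribution = (O − E)²/E = (176 − 187.7104)² / 187.7104 = 0.731.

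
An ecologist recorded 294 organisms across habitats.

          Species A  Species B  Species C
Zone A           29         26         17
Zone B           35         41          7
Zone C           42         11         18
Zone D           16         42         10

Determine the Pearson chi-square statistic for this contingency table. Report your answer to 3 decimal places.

39.161

Row totals: 72, 83, 71, 68. Column totals: 122, 120, 52. Grand total N = 294.
Expected counts (row total × column total / N):
  Zone A, Species A: 72×122/294 = 29.8776
  Zone A, Species B: 72×120/294 = 29.3878
  Zone A, Species C: 72×52/294 = 12.7347
  Zone B, Species A: 83×122/294 = 34.4422
  Zone B, Species B: 83×120/294 = 33.8776
  Zone B, Species C: 83×52/294 = 14.6803
  Zone C, Species A: 71×122/294 = 29.4626
  Zone C, Species B: 71×120/294 = 28.9796
  Zone C, Species C: 71×52/294 = 12.5578
  Zone D, Species A: 68×122/294 = 28.2177
  Zone D, Species B: 68×120/294 = 27.7551
  Zone D, Species C: 68×52/294 = 12.0272
Contributions (O − E)²/E:
  (29 − 29.8776)²/29.8776 = 0.0258
  (26 − 29.3878)²/29.3878 = 0.3905
  (17 − 12.7347)²/12.7347 = 1.4286
  (35 − 34.4422)²/34.4422 = 0.0090
  (41 − 33.8776)²/33.8776 = 1.4974
  (7 − 14.6803)²/14.6803 = 4.0181
  (42 − 29.4626)²/29.4626 = 5.3351
  (11 − 28.9796)²/28.9796 = 11.1550
  (18 − 12.5578)²/12.5578 = 2.3585
  (16 − 28.2177)²/28.2177 = 5.2900
  (42 − 27.7551)²/27.7551 = 7.3110
  (10 − 12.0272)²/12.0272 = 0.3417
χ² = 0.0258 + 0.3905 + 1.4286 + 0.0090 + 1.4974 + 4.0181 + 5.3351 + 11.1550 + 2.3585 + 5.2900 + 7.3110 + 0.3417 = 39.161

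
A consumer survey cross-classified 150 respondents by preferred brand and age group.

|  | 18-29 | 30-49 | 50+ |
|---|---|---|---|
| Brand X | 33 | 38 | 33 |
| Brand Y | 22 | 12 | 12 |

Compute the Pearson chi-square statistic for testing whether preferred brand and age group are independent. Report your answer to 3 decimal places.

3.637

Row totals: 104, 46. Column totals: 55, 50, 45. Grand total N = 150.
Expected counts (row total × column total / N):
  Brand X, 18-29: 104×55/150 = 38.1333
  Brand X, 30-49: 104×50/150 = 34.6667
  Brand X, 50+: 104×45/150 = 31.2000
  Brand Y, 18-29: 46×55/150 = 16.8667
  Brand Y, 30-49: 46×50/150 = 15.3333
  Brand Y, 50+: 46×45/150 = 13.8000
Contributions (O − E)²/E:
  (33 − 38.1333)²/38.1333 = 0.6910
  (38 − 34.6667)²/34.6667 = 0.3205
  (33 − 31.2000)²/31.2000 = 0.1038
  (22 − 16.8667)²/16.8667 = 1.5623
  (12 − 15.3333)²/15.3333 = 0.7246
  (12 − 13.8000)²/13.8000 = 0.2348
χ² = 0.6910 + 0.3205 + 0.1038 + 1.5623 + 0.7246 + 0.2348 = 3.637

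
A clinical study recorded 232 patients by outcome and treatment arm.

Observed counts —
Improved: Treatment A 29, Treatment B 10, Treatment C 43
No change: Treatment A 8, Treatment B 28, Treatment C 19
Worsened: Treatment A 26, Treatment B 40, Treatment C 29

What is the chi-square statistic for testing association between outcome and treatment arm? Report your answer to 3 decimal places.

29.168

Row totals: 82, 55, 95. Column totals: 63, 78, 91. Grand total N = 232.
Expected counts (row total × column total / N):
  Improved, Treatment A: 82×63/232 = 22.26724
  Improved, Treatment B: 82×78/232 = 27.56897
  Improved, Treatment C: 82×91/232 = 32.16379
  No change, Treatment A: 55×63/232 = 14.93534
  No change, Treatment B: 55×78/232 = 18.49138
  No change, Treatment C: 55×91/232 = 21.57328
  Worsened, Treatment A: 95×63/232 = 25.79741
  Worsened, Treatment B: 95×78/232 = 31.93966
  Worsened, Treatment C: 95×91/232 = 37.26293
Contributions (O − E)²/E:
  (29 − 22.26724)²/22.26724 = 2.0357
  (10 − 27.56897)²/27.56897 = 11.1962
  (43 − 32.16379)²/32.16379 = 3.6508
  (8 − 14.93534)²/14.93534 = 3.2205
  (28 − 18.49138)²/18.49138 = 4.8895
  (19 − 21.57328)²/21.57328 = 0.3069
  (26 − 25.79741)²/25.79741 = 0.0016
  (40 − 31.93966)²/31.93966 = 2.0341
  (29 − 37.26293)²/37.26293 = 1.8323
χ² = 2.0357 + 11.1962 + 3.6508 + 3.2205 + 4.8895 + 0.3069 + 0.0016 + 2.0341 + 1.8323 = 29.168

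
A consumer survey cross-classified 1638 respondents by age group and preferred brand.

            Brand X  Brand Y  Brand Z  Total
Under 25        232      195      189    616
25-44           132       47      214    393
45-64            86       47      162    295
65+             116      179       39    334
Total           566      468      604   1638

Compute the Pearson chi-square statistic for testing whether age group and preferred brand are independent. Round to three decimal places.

Grand total N = 1638.
Expected counts (row total × column total / N):
  Under 25, Brand X: 616×566/1638 = 212.85470
  Under 25, Brand Y: 616×468/1638 = 176.00000
  Under 25, Brand Z: 616×604/1638 = 227.14530
  25-44, Brand X: 393×566/1638 = 135.79853
  25-44, Brand Y: 393×468/1638 = 112.28571
  25-44, Brand Z: 393×604/1638 = 144.91575
  45-64, Brand X: 295×566/1638 = 101.93529
  45-64, Brand Y: 295×468/1638 = 84.28571
  45-64, Brand Z: 295×604/1638 = 108.77900
  65+, Brand X: 334×566/1638 = 115.41148
  65+, Brand Y: 334×468/1638 = 95.42857
  65+, Brand Z: 334×604/1638 = 123.15995
Contributions (O − E)²/E:
  (232 − 212.85470)²/212.85470 = 1.7220
  (195 − 176.00000)²/176.00000 = 2.0511
  (189 − 227.14530)²/227.14530 = 6.4059
  (132 − 135.79853)²/135.79853 = 0.1063
  (47 − 112.28571)²/112.28571 = 37.9587
  (214 − 144.91575)²/144.91575 = 32.9339
  (86 − 101.93529)²/101.93529 = 2.4911
  (47 − 84.28571)²/84.28571 = 16.4942
  (162 − 108.77900)²/108.77900 = 26.0388
  (116 − 115.41148)²/115.41148 = 0.0030
  (179 − 95.42857)²/95.42857 = 73.1876
  (39 − 123.15995)²/123.15995 = 57.5097
χ² = 1.7220 + 2.0511 + 6.4059 + 0.1063 + 37.9587 + 32.9339 + 2.4911 + 16.4942 + 26.0388 + 0.0030 + 73.1876 + 57.5097 = 256.902

256.902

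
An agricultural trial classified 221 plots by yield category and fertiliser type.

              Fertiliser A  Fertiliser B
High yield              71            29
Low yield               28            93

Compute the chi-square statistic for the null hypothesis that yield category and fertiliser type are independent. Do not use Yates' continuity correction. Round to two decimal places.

50.71

Row totals: 100, 121. Column totals: 99, 122. Grand total N = 221.
Expected counts (row total × column total / N):
  High yield, Fertiliser A: 100×99/221 = 44.796
  High yield, Fertiliser B: 100×122/221 = 55.204
  Low yield, Fertiliser A: 121×99/221 = 54.204
  Low yield, Fertiliser B: 121×122/221 = 66.796
Contributions (O − E)²/E:
  (71 − 44.796)²/44.796 = 15.3284
  (29 − 55.204)²/55.204 = 12.4384
  (28 − 54.204)²/54.204 = 12.6679
  (93 − 66.796)²/66.796 = 10.2798
χ² = 15.3284 + 12.4384 + 12.6679 + 10.2798 = 50.71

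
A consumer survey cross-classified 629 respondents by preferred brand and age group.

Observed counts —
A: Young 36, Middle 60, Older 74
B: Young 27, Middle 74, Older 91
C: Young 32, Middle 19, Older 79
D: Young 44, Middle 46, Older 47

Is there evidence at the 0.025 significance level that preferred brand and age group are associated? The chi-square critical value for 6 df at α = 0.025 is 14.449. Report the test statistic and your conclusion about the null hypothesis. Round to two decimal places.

Row totals: 170, 192, 130, 137. Column totals: 139, 199, 291. Grand total N = 629.
Expected counts (row total × column total / N):
  A, Young: 170×139/629 = 37.568
  A, Middle: 170×199/629 = 53.784
  A, Older: 170×291/629 = 78.649
  B, Young: 192×139/629 = 42.429
  B, Middle: 192×199/629 = 60.744
  B, Older: 192×291/629 = 88.827
  C, Young: 130×139/629 = 28.728
  C, Middle: 130×199/629 = 41.129
  C, Older: 130×291/629 = 60.143
  D, Young: 137×139/629 = 30.275
  D, Middle: 137×199/629 = 43.343
  D, Older: 137×291/629 = 63.382
Contributions (O − E)²/E:
  (36 − 37.568)²/37.568 = 0.0654
  (60 − 53.784)²/53.784 = 0.7184
  (74 − 78.649)²/78.649 = 0.2748
  (27 − 42.429)²/42.429 = 5.6106
  (74 − 60.744)²/60.744 = 2.8928
  (91 − 88.827)²/88.827 = 0.0532
  (32 − 28.728)²/28.728 = 0.3727
  (19 − 41.129)²/41.129 = 11.9063
  (79 − 60.143)²/60.143 = 5.9123
  (44 − 30.275)²/30.275 = 6.2222
  (46 − 43.343)²/43.343 = 0.1629
  (47 − 63.382)²/63.382 = 4.2342
χ² = 0.0654 + 0.7184 + 0.2748 + 5.6106 + 2.8928 + 0.0532 + 0.3727 + 11.9063 + 5.9123 + 6.2222 + 0.1629 + 4.2342 = 38.43
df = (4−1)(3−1) = 6. Since 38.43 > 14.449, reject the null hypothesis of independence at α = 0.025.

38.43; reject H₀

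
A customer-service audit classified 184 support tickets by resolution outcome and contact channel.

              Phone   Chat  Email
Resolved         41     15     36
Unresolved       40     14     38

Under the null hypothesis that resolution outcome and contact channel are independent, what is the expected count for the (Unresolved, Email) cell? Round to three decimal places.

Row total (Unresolved) = 92; column total (Email) = 74; grand total N = 184.
Expected count = (row total × column total) / N = 92 × 74 / 184 = 37.000.

37.000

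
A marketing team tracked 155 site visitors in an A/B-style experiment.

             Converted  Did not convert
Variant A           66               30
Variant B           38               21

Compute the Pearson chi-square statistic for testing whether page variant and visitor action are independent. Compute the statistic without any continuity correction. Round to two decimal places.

Row totals: 96, 59. Column totals: 104, 51. Grand total N = 155.
Expected counts (row total × column total / N):
  Variant A, Converted: 96×104/155 = 64.413
  Variant A, Did not convert: 96×51/155 = 31.587
  Variant B, Converted: 59×104/155 = 39.587
  Variant B, Did not convert: 59×51/155 = 19.413
Contributions (O − E)²/E:
  (66 − 64.413)²/64.413 = 0.0391
  (30 − 31.587)²/31.587 = 0.0797
  (38 − 39.587)²/39.587 = 0.0636
  (21 − 19.413)²/19.413 = 0.1297
χ² = 0.0391 + 0.0797 + 0.0636 + 0.1297 = 0.31

0.31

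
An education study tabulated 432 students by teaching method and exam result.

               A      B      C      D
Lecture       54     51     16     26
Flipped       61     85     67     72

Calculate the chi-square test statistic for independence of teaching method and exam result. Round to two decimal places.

19.79

Row totals: 147, 285. Column totals: 115, 136, 83, 98. Grand total N = 432.
Expected counts (row total × column total / N):
  Lecture, A: 147×115/432 = 39.132
  Lecture, B: 147×136/432 = 46.278
  Lecture, C: 147×83/432 = 28.243
  Lecture, D: 147×98/432 = 33.347
  Flipped, A: 285×115/432 = 75.868
  Flipped, B: 285×136/432 = 89.722
  Flipped, C: 285×83/432 = 54.757
  Flipped, D: 285×98/432 = 64.653
Contributions (O − E)²/E:
  (54 − 39.132)²/39.132 = 5.6490
  (51 − 46.278)²/46.278 = 0.4818
  (16 − 28.243)²/28.243 = 5.3072
  (26 − 33.347)²/33.347 = 1.6187
  (61 − 75.868)²/75.868 = 2.9137
  (85 − 89.722)²/89.722 = 0.2485
  (67 − 54.757)²/54.757 = 2.7374
  (72 − 64.653)²/64.653 = 0.8349
χ² = 5.6490 + 0.4818 + 5.3072 + 1.6187 + 2.9137 + 0.2485 + 2.7374 + 0.8349 = 19.79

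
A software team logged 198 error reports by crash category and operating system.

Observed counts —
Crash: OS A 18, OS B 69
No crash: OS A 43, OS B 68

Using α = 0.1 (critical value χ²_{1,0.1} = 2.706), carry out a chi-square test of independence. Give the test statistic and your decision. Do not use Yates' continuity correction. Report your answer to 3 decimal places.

7.454; reject H₀

Row totals: 87, 111. Column totals: 61, 137. Grand total N = 198.
Expected counts (row total × column total / N):
  Crash, OS A: 87×61/198 = 26.8030
  Crash, OS B: 87×137/198 = 60.1970
  No crash, OS A: 111×61/198 = 34.1970
  No crash, OS B: 111×137/198 = 76.8030
Contributions (O − E)²/E:
  (18 − 26.8030)²/26.8030 = 2.8912
  (69 − 60.1970)²/60.1970 = 1.2873
  (43 − 34.1970)²/34.1970 = 2.2661
  (68 − 76.8030)²/76.8030 = 1.0090
χ² = 2.8912 + 1.2873 + 2.2661 + 1.0090 = 7.454
df = (2−1)(2−1) = 1. Since 7.454 > 2.706, reject the null hypothesis of independence at α = 0.1.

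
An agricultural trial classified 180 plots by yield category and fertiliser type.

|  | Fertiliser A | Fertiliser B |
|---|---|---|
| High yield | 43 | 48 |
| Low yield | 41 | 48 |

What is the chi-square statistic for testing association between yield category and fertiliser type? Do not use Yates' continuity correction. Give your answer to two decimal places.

0.03

Row totals: 91, 89. Column totals: 84, 96. Grand total N = 180.
Expected counts (row total × column total / N):
  High yield, Fertiliser A: 91×84/180 = 42.467
  High yield, Fertiliser B: 91×96/180 = 48.533
  Low yield, Fertiliser A: 89×84/180 = 41.533
  Low yield, Fertiliser B: 89×96/180 = 47.467
Contributions (O − E)²/E:
  (43 − 42.467)²/42.467 = 0.0067
  (48 − 48.533)²/48.533 = 0.0059
  (41 − 41.533)²/41.533 = 0.0068
  (48 − 47.467)²/47.467 = 0.0060
χ² = 0.0067 + 0.0059 + 0.0068 + 0.0060 = 0.03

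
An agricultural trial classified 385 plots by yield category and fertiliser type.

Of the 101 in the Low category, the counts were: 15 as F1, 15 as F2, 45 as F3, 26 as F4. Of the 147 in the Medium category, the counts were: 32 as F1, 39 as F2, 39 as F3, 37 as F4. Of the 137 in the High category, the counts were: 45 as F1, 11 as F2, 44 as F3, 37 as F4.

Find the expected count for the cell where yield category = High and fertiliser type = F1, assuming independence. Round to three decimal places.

Row total (High) = 137; column total (F1) = 92; grand total N = 385.
Expected count = (row total × column total) / N = 137 × 92 / 385 = 32.738.

32.738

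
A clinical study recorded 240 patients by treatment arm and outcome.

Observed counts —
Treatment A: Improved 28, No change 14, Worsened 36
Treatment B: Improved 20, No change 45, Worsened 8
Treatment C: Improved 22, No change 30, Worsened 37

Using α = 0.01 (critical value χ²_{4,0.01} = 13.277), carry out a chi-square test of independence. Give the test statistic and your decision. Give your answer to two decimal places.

Row totals: 78, 73, 89. Column totals: 70, 89, 81. Grand total N = 240.
Expected counts (row total × column total / N):
  Treatment A, Improved: 78×70/240 = 22.7500
  Treatment A, No change: 78×89/240 = 28.9250
  Treatment A, Worsened: 78×81/240 = 26.3250
  Treatment B, Improved: 73×70/240 = 21.2917
  Treatment B, No change: 73×89/240 = 27.0708
  Treatment B, Worsened: 73×81/240 = 24.6375
  Treatment C, Improved: 89×70/240 = 25.9583
  Treatment C, No change: 89×89/240 = 33.0042
  Treatment C, Worsened: 89×81/240 = 30.0375
Contributions (O − E)²/E:
  (28 − 22.7500)²/22.7500 = 1.2115
  (14 − 28.9250)²/28.9250 = 7.7011
  (36 − 26.3250)²/26.3250 = 3.5558
  (20 − 21.2917)²/21.2917 = 0.0784
  (45 − 27.0708)²/27.0708 = 11.8746
  (8 − 24.6375)²/24.6375 = 11.2352
  (22 − 25.9583)²/25.9583 = 0.6036
  (30 − 33.0042)²/33.0042 = 0.2735
  (37 − 30.0375)²/30.0375 = 1.6139
χ² = 1.2115 + 7.7011 + 3.5558 + 0.0784 + 11.8746 + 11.2352 + 0.6036 + 0.2735 + 1.6139 = 38.15
df = (3−1)(3−1) = 4. Since 38.15 > 13.277, reject the null hypothesis of independence at α = 0.01.

38.15; reject H₀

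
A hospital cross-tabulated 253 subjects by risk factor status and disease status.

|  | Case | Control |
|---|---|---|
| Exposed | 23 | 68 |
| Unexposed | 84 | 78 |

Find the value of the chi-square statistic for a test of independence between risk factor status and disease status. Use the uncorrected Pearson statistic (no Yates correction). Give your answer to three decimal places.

Row totals: 91, 162. Column totals: 107, 146. Grand total N = 253.
Expected counts (row total × column total / N):
  Exposed, Case: 91×107/253 = 38.4862
  Exposed, Control: 91×146/253 = 52.5138
  Unexposed, Case: 162×107/253 = 68.5138
  Unexposed, Control: 162×146/253 = 93.4862
Contributions (O − E)²/E:
  (23 − 38.4862)²/38.4862 = 6.2314
  (68 − 52.5138)²/52.5138 = 4.5668
  (84 − 68.5138)²/68.5138 = 3.5004
  (78 − 93.4862)²/93.4862 = 2.5653
χ² = 6.2314 + 4.5668 + 3.5004 + 2.5653 = 16.864

16.864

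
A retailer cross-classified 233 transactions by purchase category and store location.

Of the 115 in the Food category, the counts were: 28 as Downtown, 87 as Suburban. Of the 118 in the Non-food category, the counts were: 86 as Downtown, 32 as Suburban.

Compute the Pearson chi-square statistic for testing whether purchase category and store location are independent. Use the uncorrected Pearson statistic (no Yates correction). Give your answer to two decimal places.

Row totals: 115, 118. Column totals: 114, 119. Grand total N = 233.
Expected counts (row total × column total / N):
  Food, Downtown: 115×114/233 = 56.266
  Food, Suburban: 115×119/233 = 58.734
  Non-food, Downtown: 118×114/233 = 57.734
  Non-food, Suburban: 118×119/233 = 60.266
Contributions (O − E)²/E:
  (28 − 56.266)²/56.266 = 14.1998
  (87 − 58.734)²/58.734 = 13.6031
  (86 − 57.734)²/57.734 = 13.8388
  (32 − 60.266)²/60.266 = 13.2573
χ² = 14.1998 + 13.6031 + 13.8388 + 13.2573 = 54.90

54.90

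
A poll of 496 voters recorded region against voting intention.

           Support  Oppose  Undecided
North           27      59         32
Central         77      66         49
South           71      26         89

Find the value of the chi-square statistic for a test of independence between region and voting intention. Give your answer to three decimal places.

Row totals: 118, 192, 186. Column totals: 175, 151, 170. Grand total N = 496.
Expected counts (row total × column total / N):
  North, Support: 118×175/496 = 41.6331
  North, Oppose: 118×151/496 = 35.9234
  North, Undecided: 118×170/496 = 40.4435
  Central, Support: 192×175/496 = 67.7419
  Central, Oppose: 192×151/496 = 58.4516
  Central, Undecided: 192×170/496 = 65.8065
  South, Support: 186×175/496 = 65.6250
  South, Oppose: 186×151/496 = 56.6250
  South, Undecided: 186×170/496 = 63.7500
Contributions (O − E)²/E:
  (27 − 41.6331)²/41.6331 = 5.1432
  (59 − 35.9234)²/35.9234 = 14.8240
  (32 − 40.4435)²/40.4435 = 1.7628
  (77 − 67.7419)²/67.7419 = 1.2653
  (66 − 58.4516)²/58.4516 = 0.9748
  (49 − 65.8065)²/65.8065 = 4.2923
  (71 − 65.6250)²/65.6250 = 0.4402
  (26 − 56.6250)²/56.6250 = 16.5632
  (89 − 63.7500)²/63.7500 = 10.0010
χ² = 5.1432 + 14.8240 + 1.7628 + 1.2653 + 0.9748 + 4.2923 + 0.4402 + 16.5632 + 10.0010 = 55.267

55.267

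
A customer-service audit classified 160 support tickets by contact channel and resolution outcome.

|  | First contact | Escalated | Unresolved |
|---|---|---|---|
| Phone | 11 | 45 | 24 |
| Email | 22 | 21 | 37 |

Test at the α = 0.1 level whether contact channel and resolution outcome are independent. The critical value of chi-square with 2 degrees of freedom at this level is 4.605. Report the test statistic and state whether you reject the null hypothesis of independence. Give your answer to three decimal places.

15.164; reject H₀

Row totals: 80, 80. Column totals: 33, 66, 61. Grand total N = 160.
Expected counts (row total × column total / N):
  Phone, First contact: 80×33/160 = 16.5000
  Phone, Escalated: 80×66/160 = 33.0000
  Phone, Unresolved: 80×61/160 = 30.5000
  Email, First contact: 80×33/160 = 16.5000
  Email, Escalated: 80×66/160 = 33.0000
  Email, Unresolved: 80×61/160 = 30.5000
Contributions (O − E)²/E:
  (11 − 16.5000)²/16.5000 = 1.8333
  (45 − 33.0000)²/33.0000 = 4.3636
  (24 − 30.5000)²/30.5000 = 1.3852
  (22 − 16.5000)²/16.5000 = 1.8333
  (21 − 33.0000)²/33.0000 = 4.3636
  (37 − 30.5000)²/30.5000 = 1.3852
χ² = 1.8333 + 4.3636 + 1.3852 + 1.8333 + 4.3636 + 1.3852 = 15.164
df = (2−1)(3−1) = 2. Since 15.164 > 4.605, reject the null hypothesis of independence at α = 0.1.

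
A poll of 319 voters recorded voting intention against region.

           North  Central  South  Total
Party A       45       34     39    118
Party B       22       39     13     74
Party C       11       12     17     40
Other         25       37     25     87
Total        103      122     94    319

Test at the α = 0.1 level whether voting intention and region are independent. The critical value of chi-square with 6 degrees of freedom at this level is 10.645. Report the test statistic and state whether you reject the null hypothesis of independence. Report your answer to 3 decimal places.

16.333; reject H₀

Grand total N = 319.
Expected counts (row total × column total / N):
  Party A, North: 118×103/319 = 38.1003
  Party A, Central: 118×122/319 = 45.1285
  Party A, South: 118×94/319 = 34.7712
  Party B, North: 74×103/319 = 23.8934
  Party B, Central: 74×122/319 = 28.3009
  Party B, South: 74×94/319 = 21.8056
  Party C, North: 40×103/319 = 12.9154
  Party C, Central: 40×122/319 = 15.2978
  Party C, South: 40×94/319 = 11.7868
  Other, North: 87×103/319 = 28.0909
  Other, Central: 87×122/319 = 33.2727
  Other, South: 87×94/319 = 25.6364
Contributions (O − E)²/E:
  (45 − 38.1003)²/38.1003 = 1.2495
  (34 − 45.1285)²/45.1285 = 2.7442
  (39 − 34.7712)²/34.7712 = 0.5143
  (22 − 23.8934)²/23.8934 = 0.1500
  (39 − 28.3009)²/28.3009 = 4.0448
  (13 − 21.8056)²/21.8056 = 3.5559
  (11 − 12.9154)²/12.9154 = 0.2841
  (12 − 15.2978)²/15.2978 = 0.7109
  (17 − 11.7868)²/11.7868 = 2.3058
  (25 − 28.0909)²/28.0909 = 0.3401
  (37 − 33.2727)²/33.2727 = 0.4175
  (25 − 25.6364)²/25.6364 = 0.0158
χ² = 1.2495 + 2.7442 + 0.5143 + 0.1500 + 4.0448 + 3.5559 + 0.2841 + 0.7109 + 2.3058 + 0.3401 + 0.4175 + 0.0158 = 16.333
df = (4−1)(3−1) = 6. Since 16.333 > 10.645, reject the null hypothesis of independence at α = 0.1.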